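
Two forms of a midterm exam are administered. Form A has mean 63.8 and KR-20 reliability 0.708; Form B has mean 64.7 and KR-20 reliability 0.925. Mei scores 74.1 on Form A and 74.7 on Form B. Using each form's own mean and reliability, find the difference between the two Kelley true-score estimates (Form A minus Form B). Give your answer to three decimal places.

-2.858

T̂_A = 0.708(74.1) + 0.292(63.8) = 71.09240
T̂_B = 0.925(74.7) + 0.075(64.7) = 73.95000
T̂_A − T̂_B = -2.85760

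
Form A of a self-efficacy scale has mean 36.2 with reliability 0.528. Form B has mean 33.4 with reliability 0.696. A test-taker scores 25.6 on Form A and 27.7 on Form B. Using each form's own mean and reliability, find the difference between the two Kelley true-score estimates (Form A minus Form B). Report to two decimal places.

1.17

T̂_A = 0.528(25.6) + 0.472(36.2) = 30.6032
T̂_B = 0.696(27.7) + 0.304(33.4) = 29.4328
T̂_A − T̂_B = 1.1704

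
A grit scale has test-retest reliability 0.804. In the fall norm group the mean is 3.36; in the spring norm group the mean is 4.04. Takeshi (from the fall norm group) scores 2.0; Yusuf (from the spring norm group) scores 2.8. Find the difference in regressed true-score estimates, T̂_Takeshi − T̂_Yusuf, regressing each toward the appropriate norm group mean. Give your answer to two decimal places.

-0.78

T̂_Takeshi = 0.804(2.0) + 0.196(3.36) = 2.2666
T̂_Yusuf = 0.804(2.8) + 0.196(4.04) = 3.0430
Difference = 2.2666 − 3.0430 = -0.7765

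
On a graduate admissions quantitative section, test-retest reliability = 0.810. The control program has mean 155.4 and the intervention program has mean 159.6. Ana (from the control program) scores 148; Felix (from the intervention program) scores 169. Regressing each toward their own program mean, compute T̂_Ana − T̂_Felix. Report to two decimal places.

T̂_Ana = 0.810(148) + 0.190(155.4) = 149.4060
T̂_Felix = 0.810(169) + 0.190(159.6) = 167.2140
Difference = 149.4060 − 167.2140 = -17.8080

-17.81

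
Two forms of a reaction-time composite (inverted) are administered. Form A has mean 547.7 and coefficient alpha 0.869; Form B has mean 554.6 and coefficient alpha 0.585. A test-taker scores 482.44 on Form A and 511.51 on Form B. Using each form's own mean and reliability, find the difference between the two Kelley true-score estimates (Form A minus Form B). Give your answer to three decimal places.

-38.403

T̂_A = 0.869(482.44) + 0.131(547.7) = 490.98906
T̂_B = 0.585(511.51) + 0.415(554.6) = 529.39235
T̂_A − T̂_B = -38.40329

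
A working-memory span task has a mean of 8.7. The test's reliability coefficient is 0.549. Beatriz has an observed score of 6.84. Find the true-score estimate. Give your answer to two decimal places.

Kelley's formula gives T̂ = 0.549·6.84 + 0.451·8.7 = 3.75516 + 3.9237 = 7.679.

7.68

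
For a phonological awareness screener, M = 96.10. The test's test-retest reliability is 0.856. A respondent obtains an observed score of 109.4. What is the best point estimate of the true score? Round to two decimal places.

107.48

Regress the observed score toward the mean by the unreliability: T̂ = 0.856·109.4 + 0.144·96.10 = 93.6464 + 13.83840 = 107.485.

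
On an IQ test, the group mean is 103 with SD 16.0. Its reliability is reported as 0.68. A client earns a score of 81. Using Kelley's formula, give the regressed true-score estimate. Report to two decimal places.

T̂ = ρX + (1 − ρ)μ
  = 0.68 × 81 + 0.32 × 103
  = 55.08 + 32.96
  = 88.040
  ≈ 88.04

88.04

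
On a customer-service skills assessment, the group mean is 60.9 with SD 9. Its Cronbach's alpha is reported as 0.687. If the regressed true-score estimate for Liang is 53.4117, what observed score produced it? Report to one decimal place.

T̂ = ρX + (1 − ρ)μ  ⇒  X = (T̂ − (1 − ρ)μ) / ρ
X = (53.4117 − 0.313 × 60.9) / 0.687 = (53.4117 − 19.0617) / 0.687 = 34.3500 / 0.687 = 50.000

50.0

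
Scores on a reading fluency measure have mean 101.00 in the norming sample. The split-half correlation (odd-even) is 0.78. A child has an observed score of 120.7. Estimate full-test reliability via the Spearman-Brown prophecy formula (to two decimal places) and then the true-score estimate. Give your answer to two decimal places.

Spearman-Brown: ρ = 2r/(1 + r) = 2(0.78)/(1 + 0.78) = 1.560/1.78 = 0.8764 → 0.88
T̂ = 0.88(120.7) + 0.12(101.00) = 106.216 + 12.1200 = 118.336 → 118.34

118.34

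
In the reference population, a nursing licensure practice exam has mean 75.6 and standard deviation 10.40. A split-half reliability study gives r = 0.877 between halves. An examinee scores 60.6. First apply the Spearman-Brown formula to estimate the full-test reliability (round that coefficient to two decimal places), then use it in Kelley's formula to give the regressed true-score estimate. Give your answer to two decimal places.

61.65

Spearman-Brown: ρ = 2r/(1 + r) = 2(0.877)/(1 + 0.877) = 1.7540/1.877 = 0.9345 → 0.93
T̂ = 0.93(60.6) + 0.07(75.6) = 56.358 + 5.292 = 61.650 → 61.65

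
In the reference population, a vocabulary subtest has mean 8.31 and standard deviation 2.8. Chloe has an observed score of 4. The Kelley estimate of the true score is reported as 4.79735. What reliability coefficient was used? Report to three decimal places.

0.815

T̂ = ρX + (1 − ρ)μ  ⇒  T̂ − μ = ρ(X − μ)
ρ = (T̂ − μ)/(X − μ) = (4.79735 − 8.31) / (4 − 8.31) = -3.51265 / -4.31 = 0.81500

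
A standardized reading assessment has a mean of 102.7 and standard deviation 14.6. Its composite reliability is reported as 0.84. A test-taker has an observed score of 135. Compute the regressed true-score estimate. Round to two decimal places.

129.83

T̂ = 0.84(135) + 0.16(102.7) = 113.40 + 16.432 = 129.832 → 129.83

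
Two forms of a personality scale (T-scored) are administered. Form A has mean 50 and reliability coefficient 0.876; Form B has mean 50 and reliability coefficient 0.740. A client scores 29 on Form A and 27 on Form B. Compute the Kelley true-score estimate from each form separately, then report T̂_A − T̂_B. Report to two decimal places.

-1.38

T̂_A = 0.876(29) + 0.124(50) = 31.6040
T̂_B = 0.740(27) + 0.260(50) = 32.9800
T̂_A − T̂_B = -1.3760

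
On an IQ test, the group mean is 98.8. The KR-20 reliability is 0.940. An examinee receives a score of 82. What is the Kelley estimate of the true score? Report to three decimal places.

83.008

T̂ = 0.940(82) + 0.060(98.8) = 77.080 + 5.9280 = 83.0080 → 83.008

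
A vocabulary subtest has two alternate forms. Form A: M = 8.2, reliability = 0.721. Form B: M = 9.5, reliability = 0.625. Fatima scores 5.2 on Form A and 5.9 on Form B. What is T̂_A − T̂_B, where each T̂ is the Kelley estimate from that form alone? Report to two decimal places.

T̂_A = 0.721(5.2) + 0.279(8.2) = 6.0370
T̂_B = 0.625(5.9) + 0.375(9.5) = 7.2500
T̂_A − T̂_B = -1.2130

-1.21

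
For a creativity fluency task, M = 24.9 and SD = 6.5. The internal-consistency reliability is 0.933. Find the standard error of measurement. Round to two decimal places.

1.68

SEM = SD · √(1 − ρ) = 6.5 × √0.067 = 6.5 × 0.2588 = 1.682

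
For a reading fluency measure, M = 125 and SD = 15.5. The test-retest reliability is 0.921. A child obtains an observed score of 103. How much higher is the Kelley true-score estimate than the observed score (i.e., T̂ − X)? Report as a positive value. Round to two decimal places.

1.74

T̂ = 0.921(103) + 0.079(125) = 94.863 + 9.875 = 104.7380 → 104.738
T̂ − X = 104.738 − 103 = 1.738 → 1.74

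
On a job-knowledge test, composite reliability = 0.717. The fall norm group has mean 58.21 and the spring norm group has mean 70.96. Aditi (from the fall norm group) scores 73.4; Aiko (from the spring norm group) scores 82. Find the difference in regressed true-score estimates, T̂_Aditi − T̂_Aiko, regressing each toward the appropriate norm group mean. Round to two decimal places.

-9.77

T̂_Aditi = 0.717(73.4) + 0.283(58.21) = 69.1012
T̂_Aiko = 0.717(82) + 0.283(70.96) = 78.8757
Difference = 69.1012 − 78.8757 = -9.7744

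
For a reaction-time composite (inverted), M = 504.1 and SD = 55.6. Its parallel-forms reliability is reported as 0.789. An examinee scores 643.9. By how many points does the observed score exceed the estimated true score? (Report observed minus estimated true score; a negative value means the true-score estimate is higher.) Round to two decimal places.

29.50

T̂ = ρX + (1 − ρ)μ
  = 0.789 × 643.9 + 0.211 × 504.1
  = 508.0371 + 106.3651
  = 614.4022
  ≈ 614.402
X − T̂ = 643.9 − 614.402 = 29.498 → 29.50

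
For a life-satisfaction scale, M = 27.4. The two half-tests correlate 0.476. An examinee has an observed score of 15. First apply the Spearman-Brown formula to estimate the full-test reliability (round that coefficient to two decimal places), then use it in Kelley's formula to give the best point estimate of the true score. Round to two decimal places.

Spearman-Brown: ρ = 2r/(1 + r) = 2(0.476)/(1 + 0.476) = 0.9520/1.476 = 0.6450 → 0.64
T̂ = ρX + (1 − ρ)μ
  = 0.64 × 15 + 0.36 × 27.4
  = 9.60 + 9.864
  = 19.464
  ≈ 19.46

19.46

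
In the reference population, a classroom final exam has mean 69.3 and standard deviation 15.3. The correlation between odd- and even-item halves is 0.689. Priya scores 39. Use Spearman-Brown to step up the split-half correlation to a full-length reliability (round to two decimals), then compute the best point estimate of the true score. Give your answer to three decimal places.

44.454

Spearman-Brown: ρ = 2r/(1 + r) = 2(0.689)/(1 + 0.689) = 1.3780/1.689 = 0.8159 → 0.82
T̂ = ρX + (1 − ρ)μ
  = 0.82 × 39 + 0.18 × 69.3
  = 31.98 + 12.474
  = 44.4540
  ≈ 44.454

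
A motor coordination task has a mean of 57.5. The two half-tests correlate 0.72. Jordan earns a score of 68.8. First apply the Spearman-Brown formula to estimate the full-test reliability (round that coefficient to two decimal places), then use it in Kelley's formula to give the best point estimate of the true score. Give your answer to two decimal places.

Spearman-Brown: ρ = 2r/(1 + r) = 2(0.72)/(1 + 0.72) = 1.440/1.72 = 0.8372 → 0.84
T̂ = 0.84(68.8) + 0.16(57.5) = 57.792 + 9.200 = 66.992 → 66.99

66.99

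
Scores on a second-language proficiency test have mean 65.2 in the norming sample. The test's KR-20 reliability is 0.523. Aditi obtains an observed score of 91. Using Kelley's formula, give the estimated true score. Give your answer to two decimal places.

Kelley's formula gives T̂ = 0.523·91 + 0.477·65.2 = 47.593 + 31.1004 = 78.693.

78.69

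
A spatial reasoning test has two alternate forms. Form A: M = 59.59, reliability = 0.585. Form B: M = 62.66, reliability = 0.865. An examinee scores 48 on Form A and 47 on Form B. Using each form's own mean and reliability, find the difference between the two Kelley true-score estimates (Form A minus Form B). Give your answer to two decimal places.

3.70

T̂_A = 0.585(48) + 0.415(59.59) = 52.8098
T̂_B = 0.865(47) + 0.135(62.66) = 49.1141
T̂_A − T̂_B = 3.6957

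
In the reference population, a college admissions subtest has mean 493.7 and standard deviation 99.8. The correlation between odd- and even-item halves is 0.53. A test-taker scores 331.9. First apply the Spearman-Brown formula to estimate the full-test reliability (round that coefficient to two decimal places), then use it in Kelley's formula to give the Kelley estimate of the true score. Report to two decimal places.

382.06

Spearman-Brown: ρ = 2r/(1 + r) = 2(0.53)/(1 + 0.53) = 1.060/1.53 = 0.6928 → 0.69
T̂ = ρX + (1 − ρ)μ
  = 0.69 × 331.9 + 0.31 × 493.7
  = 229.011 + 153.047
  = 382.058
  ≈ 382.06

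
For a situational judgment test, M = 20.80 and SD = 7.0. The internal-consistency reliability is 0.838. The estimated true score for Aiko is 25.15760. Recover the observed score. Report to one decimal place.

T̂ = ρX + (1 − ρ)μ  ⇒  X = (T̂ − (1 − ρ)μ) / ρ
X = (25.15760 − 0.162 × 20.80) / 0.838 = (25.15760 − 3.36960) / 0.838 = 21.78800 / 0.838 = 26.000

26.0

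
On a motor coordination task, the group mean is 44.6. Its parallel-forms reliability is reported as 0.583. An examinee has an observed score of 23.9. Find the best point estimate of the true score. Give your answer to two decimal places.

Kelley's formula gives T̂ = 0.583·23.9 + 0.417·44.6 = 13.9337 + 18.5982 = 32.532.

32.53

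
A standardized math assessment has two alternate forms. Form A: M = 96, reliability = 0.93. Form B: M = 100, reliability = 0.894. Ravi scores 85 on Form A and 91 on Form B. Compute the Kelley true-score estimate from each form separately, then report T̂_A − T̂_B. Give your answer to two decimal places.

T̂_A = 0.93(85) + 0.07(96) = 85.7700
T̂_B = 0.894(91) + 0.106(100) = 91.9540
T̂_A − T̂_B = -6.1840

-6.18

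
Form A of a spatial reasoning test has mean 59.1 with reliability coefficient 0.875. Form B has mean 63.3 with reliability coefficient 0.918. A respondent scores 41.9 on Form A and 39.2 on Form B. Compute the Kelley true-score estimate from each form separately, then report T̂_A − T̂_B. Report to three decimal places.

T̂_A = 0.875(41.9) + 0.125(59.1) = 44.05000
T̂_B = 0.918(39.2) + 0.082(63.3) = 41.17620
T̂_A − T̂_B = 2.87380

2.874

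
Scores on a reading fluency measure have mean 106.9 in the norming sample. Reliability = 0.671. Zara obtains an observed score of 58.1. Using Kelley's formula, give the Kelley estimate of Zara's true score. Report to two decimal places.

T̂ = ρX + (1 − ρ)μ
  = 0.671 × 58.1 + 0.329 × 106.9
  = 38.9851 + 35.1701
  = 74.155
  ≈ 74.16

74.16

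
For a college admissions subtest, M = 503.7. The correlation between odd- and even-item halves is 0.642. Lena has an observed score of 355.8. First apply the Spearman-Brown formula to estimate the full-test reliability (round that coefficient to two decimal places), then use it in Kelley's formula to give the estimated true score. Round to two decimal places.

Spearman-Brown: ρ = 2r/(1 + r) = 2(0.642)/(1 + 0.642) = 1.2840/1.642 = 0.7820 → 0.78
T̂ = ρX + (1 − ρ)μ
  = 0.78 × 355.8 + 0.22 × 503.7
  = 277.524 + 110.814
  = 388.338
  ≈ 388.34

388.34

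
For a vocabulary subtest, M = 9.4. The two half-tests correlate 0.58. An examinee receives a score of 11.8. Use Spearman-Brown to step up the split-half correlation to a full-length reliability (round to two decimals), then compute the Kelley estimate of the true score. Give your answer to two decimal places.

Spearman-Brown: ρ = 2r/(1 + r) = 2(0.58)/(1 + 0.58) = 1.160/1.58 = 0.7342 → 0.73
T̂ = ρX + (1 − ρ)μ
  = 0.73 × 11.8 + 0.27 × 9.4
  = 8.614 + 2.538
  = 11.152
  ≈ 11.15

11.15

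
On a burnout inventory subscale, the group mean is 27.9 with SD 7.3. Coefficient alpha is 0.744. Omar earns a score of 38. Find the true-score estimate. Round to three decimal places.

35.414

T̂ = ρX + (1 − ρ)μ
  = 0.744 × 38 + 0.256 × 27.9
  = 28.272 + 7.1424
  = 35.4144
  ≈ 35.414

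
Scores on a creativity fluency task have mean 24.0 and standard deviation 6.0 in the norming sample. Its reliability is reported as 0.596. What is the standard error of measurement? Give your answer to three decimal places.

3.814

SEM = SD · √(1 − ρ) = 6.0 × √0.404 = 6.0 × 0.6356 = 3.8137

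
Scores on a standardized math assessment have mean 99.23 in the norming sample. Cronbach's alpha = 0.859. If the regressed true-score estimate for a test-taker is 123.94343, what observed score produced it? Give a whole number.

128

T̂ = ρX + (1 − ρ)μ  ⇒  X = (T̂ − (1 − ρ)μ) / ρ
X = (123.94343 − 0.141 × 99.23) / 0.859 = (123.94343 − 13.99143) / 0.859 = 109.95200 / 0.859 = 128.00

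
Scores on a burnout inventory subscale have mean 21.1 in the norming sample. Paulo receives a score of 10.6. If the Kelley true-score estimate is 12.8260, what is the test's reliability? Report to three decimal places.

0.788

T̂ = ρX + (1 − ρ)μ  ⇒  T̂ − μ = ρ(X − μ)
ρ = (T̂ − μ)/(X − μ) = (12.8260 − 21.1) / (10.6 − 21.1) = -8.2740 / -10.5 = 0.78800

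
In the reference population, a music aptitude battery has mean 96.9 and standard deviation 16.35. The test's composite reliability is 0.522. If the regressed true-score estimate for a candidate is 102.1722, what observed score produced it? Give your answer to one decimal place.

T̂ = ρX + (1 − ρ)μ  ⇒  X = (T̂ − (1 − ρ)μ) / ρ
X = (102.1722 − 0.478 × 96.9) / 0.522 = (102.1722 − 46.3182) / 0.522 = 55.8540 / 0.522 = 107.000

107.0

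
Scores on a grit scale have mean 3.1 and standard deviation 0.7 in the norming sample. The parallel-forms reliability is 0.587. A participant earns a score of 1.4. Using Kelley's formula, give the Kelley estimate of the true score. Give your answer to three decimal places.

2.102

T̂ = ρX + (1 − ρ)μ
  = 0.587 × 1.4 + 0.413 × 3.1
  = 0.8218 + 1.2803
  = 2.1021
  ≈ 2.102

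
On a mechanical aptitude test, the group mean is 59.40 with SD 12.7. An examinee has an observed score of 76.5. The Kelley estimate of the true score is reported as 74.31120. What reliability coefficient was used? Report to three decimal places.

0.872

T̂ = ρX + (1 − ρ)μ  ⇒  T̂ − μ = ρ(X − μ)
ρ = (T̂ − μ)/(X − μ) = (74.31120 − 59.40) / (76.5 − 59.40) = 14.91120 / 17.10 = 0.87200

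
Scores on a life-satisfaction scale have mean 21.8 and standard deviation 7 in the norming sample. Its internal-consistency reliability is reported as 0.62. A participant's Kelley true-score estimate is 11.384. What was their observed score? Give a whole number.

5

T̂ = ρX + (1 − ρ)μ  ⇒  X = (T̂ − (1 − ρ)μ) / ρ
X = (11.384 − 0.38 × 21.8) / 0.62 = (11.384 − 8.284) / 0.62 = 3.100 / 0.62 = 5.00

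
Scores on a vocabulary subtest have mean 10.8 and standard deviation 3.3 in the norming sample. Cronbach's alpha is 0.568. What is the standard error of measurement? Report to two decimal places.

2.17

SEM = SD · √(1 − ρ) = 3.3 × √0.432 = 3.3 × 0.6573 = 2.169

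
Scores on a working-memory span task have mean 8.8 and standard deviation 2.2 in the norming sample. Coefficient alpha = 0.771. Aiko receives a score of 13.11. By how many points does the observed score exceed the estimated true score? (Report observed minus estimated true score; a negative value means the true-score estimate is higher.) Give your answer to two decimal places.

0.99

T̂ = ρX + (1 − ρ)μ
  = 0.771 × 13.11 + 0.229 × 8.8
  = 10.10781 + 2.0152
  = 12.1230
  ≈ 12.123
X − T̂ = 13.11 − 12.123 = 0.987 → 0.99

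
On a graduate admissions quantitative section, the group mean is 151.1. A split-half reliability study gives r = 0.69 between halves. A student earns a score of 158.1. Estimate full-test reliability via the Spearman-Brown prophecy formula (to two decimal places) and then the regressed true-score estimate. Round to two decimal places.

156.84

Spearman-Brown: ρ = 2r/(1 + r) = 2(0.69)/(1 + 0.69) = 1.380/1.69 = 0.8166 → 0.82
Weight the observed score by reliability and the mean by (1 − reliability): T̂ = 0.82·158.1 + 0.18·151.1 = 129.642 + 27.198 = 156.840.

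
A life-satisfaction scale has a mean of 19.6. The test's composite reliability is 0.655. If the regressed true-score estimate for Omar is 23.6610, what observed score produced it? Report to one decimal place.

25.8

T̂ = ρX + (1 − ρ)μ  ⇒  X = (T̂ − (1 − ρ)μ) / ρ
X = (23.6610 − 0.345 × 19.6) / 0.655 = (23.6610 − 6.7620) / 0.655 = 16.8990 / 0.655 = 25.800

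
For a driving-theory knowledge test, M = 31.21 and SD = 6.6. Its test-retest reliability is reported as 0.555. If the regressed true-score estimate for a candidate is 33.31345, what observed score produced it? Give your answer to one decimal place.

35.0

T̂ = ρX + (1 − ρ)μ  ⇒  X = (T̂ − (1 − ρ)μ) / ρ
X = (33.31345 − 0.445 × 31.21) / 0.555 = (33.31345 − 13.88845) / 0.555 = 19.42500 / 0.555 = 35.000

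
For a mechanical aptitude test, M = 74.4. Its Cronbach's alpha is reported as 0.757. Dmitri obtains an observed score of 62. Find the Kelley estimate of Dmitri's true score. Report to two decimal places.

T̂ = ρX + (1 − ρ)μ
  = 0.757 × 62 + 0.243 × 74.4
  = 46.934 + 18.0792
  = 65.013
  ≈ 65.01

65.01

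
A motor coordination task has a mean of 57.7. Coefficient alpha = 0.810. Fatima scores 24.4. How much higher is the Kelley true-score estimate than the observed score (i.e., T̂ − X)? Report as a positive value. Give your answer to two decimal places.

6.33

Regress the observed score toward the mean by the unreliability: T̂ = 0.810·24.4 + 0.190·57.7 = 19.7640 + 10.9630 = 30.7270.
T̂ − X = 30.727 − 24.4 = 6.327 → 6.33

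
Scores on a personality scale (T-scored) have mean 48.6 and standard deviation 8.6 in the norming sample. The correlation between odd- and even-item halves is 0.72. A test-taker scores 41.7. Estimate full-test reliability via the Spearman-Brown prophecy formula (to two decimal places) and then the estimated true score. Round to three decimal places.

42.804

Spearman-Brown: ρ = 2r/(1 + r) = 2(0.72)/(1 + 0.72) = 1.440/1.72 = 0.8372 → 0.84
Kelley's formula gives T̂ = 0.84·41.7 + 0.16·48.6 = 35.028 + 7.776 = 42.8040.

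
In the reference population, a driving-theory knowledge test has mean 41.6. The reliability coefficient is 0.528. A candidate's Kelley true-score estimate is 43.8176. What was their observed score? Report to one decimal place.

45.8

T̂ = ρX + (1 − ρ)μ  ⇒  X = (T̂ − (1 − ρ)μ) / ρ
X = (43.8176 − 0.472 × 41.6) / 0.528 = (43.8176 − 19.6352) / 0.528 = 24.1824 / 0.528 = 45.800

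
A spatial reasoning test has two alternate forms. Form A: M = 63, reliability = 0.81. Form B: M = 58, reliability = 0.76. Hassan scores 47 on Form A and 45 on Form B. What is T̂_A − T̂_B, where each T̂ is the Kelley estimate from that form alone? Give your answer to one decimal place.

1.9

T̂_A = 0.81(47) + 0.19(63) = 50.040
T̂_B = 0.76(45) + 0.24(58) = 48.120
T̂_A − T̂_B = 1.920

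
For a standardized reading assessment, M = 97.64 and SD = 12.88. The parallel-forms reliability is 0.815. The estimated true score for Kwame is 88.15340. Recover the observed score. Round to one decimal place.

86.0

T̂ = ρX + (1 − ρ)μ  ⇒  X = (T̂ − (1 − ρ)μ) / ρ
X = (88.15340 − 0.185 × 97.64) / 0.815 = (88.15340 − 18.06340) / 0.815 = 70.09000 / 0.815 = 86.000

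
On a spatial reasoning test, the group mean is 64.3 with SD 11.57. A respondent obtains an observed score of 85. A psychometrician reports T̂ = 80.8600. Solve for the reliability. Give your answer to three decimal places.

T̂ = ρX + (1 − ρ)μ  ⇒  T̂ − μ = ρ(X − μ)
ρ = (T̂ − μ)/(X − μ) = (80.8600 − 64.3) / (85 − 64.3) = 16.5600 / 20.7 = 0.80000

0.800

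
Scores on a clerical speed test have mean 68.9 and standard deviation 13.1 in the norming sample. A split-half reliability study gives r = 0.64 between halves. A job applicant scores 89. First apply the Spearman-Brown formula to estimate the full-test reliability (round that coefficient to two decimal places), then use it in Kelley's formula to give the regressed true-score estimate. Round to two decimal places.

84.58

Spearman-Brown: ρ = 2r/(1 + r) = 2(0.64)/(1 + 0.64) = 1.280/1.64 = 0.7805 → 0.78
T̂ = ρX + (1 − ρ)μ
  = 0.78 × 89 + 0.22 × 68.9
  = 69.42 + 15.158
  = 84.578
  ≈ 84.58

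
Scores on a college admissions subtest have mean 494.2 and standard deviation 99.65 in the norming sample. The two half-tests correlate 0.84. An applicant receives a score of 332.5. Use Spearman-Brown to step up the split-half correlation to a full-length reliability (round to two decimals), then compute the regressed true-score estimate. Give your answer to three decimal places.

Spearman-Brown: ρ = 2r/(1 + r) = 2(0.84)/(1 + 0.84) = 1.680/1.84 = 0.9130 → 0.91
T̂ = 0.91(332.5) + 0.09(494.2) = 302.575 + 44.478 = 347.0530 → 347.053

347.053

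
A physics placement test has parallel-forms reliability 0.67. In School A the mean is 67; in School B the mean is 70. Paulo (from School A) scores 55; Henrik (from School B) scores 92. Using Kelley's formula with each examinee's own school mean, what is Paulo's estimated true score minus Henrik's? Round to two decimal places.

T̂_Paulo = 0.67(55) + 0.33(67) = 58.9600
T̂_Henrik = 0.67(92) + 0.33(70) = 84.7400
Difference = 58.9600 − 84.7400 = -25.7800

-25.78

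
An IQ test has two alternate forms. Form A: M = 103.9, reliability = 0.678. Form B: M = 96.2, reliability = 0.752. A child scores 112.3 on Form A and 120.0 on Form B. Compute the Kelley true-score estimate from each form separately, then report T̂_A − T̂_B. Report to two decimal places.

T̂_A = 0.678(112.3) + 0.322(103.9) = 109.5952
T̂_B = 0.752(120.0) + 0.248(96.2) = 114.0976
T̂_A − T̂_B = -4.5024

-4.50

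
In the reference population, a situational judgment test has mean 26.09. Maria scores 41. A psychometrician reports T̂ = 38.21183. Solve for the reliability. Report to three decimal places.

T̂ = ρX + (1 − ρ)μ  ⇒  T̂ − μ = ρ(X − μ)
ρ = (T̂ − μ)/(X − μ) = (38.21183 − 26.09) / (41 − 26.09) = 12.12183 / 14.91 = 0.81300

0.813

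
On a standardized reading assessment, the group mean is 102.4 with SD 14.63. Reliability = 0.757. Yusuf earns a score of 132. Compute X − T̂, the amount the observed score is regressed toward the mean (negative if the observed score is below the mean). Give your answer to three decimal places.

7.193

T̂ = ρX + (1 − ρ)μ
  = 0.757 × 132 + 0.243 × 102.4
  = 99.924 + 24.8832
  = 124.80720
  ≈ 124.8072
X − T̂ = 132 − 124.8072 = 7.1928 → 7.193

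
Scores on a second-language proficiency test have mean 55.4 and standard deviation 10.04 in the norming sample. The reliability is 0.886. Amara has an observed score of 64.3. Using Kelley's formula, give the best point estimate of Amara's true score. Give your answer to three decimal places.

T̂ = ρX + (1 − ρ)μ
  = 0.886 × 64.3 + 0.114 × 55.4
  = 56.9698 + 6.3156
  = 63.2854
  ≈ 63.285

63.285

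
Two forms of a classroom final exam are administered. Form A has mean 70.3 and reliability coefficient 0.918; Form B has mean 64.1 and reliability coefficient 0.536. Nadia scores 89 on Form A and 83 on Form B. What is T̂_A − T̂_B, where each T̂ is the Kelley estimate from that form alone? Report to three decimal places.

13.236

T̂_A = 0.918(89) + 0.082(70.3) = 87.46660
T̂_B = 0.536(83) + 0.464(64.1) = 74.23040
T̂_A − T̂_B = 13.23620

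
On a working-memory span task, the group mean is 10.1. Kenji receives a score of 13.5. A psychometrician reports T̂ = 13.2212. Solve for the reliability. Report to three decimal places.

T̂ = ρX + (1 − ρ)μ  ⇒  T̂ − μ = ρ(X − μ)
ρ = (T̂ − μ)/(X − μ) = (13.2212 − 10.1) / (13.5 − 10.1) = 3.1212 / 3.4 = 0.91800

0.918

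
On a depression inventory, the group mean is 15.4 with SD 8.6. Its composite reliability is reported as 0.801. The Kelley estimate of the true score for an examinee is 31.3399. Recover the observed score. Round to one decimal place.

35.3

T̂ = ρX + (1 − ρ)μ  ⇒  X = (T̂ − (1 − ρ)μ) / ρ
X = (31.3399 − 0.199 × 15.4) / 0.801 = (31.3399 − 3.0646) / 0.801 = 28.2753 / 0.801 = 35.300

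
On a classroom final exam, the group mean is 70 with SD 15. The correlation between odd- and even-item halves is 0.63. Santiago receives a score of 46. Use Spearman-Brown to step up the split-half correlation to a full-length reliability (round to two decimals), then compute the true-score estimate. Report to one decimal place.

Spearman-Brown: ρ = 2r/(1 + r) = 2(0.63)/(1 + 0.63) = 1.260/1.63 = 0.7730 → 0.77
T̂ = 0.77(46) + 0.23(70) = 35.42 + 16.10 = 51.52 → 51.5

51.5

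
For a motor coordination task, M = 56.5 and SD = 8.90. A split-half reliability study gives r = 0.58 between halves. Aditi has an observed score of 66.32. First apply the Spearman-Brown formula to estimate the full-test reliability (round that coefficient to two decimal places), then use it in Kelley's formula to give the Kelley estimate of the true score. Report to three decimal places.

63.669

Spearman-Brown: ρ = 2r/(1 + r) = 2(0.58)/(1 + 0.58) = 1.160/1.58 = 0.7342 → 0.73
Kelley's formula gives T̂ = 0.73·66.32 + 0.27·56.5 = 48.4136 + 15.255 = 63.6686.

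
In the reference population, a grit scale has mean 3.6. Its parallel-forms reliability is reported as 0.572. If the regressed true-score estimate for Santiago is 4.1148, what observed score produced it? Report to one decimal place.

4.5

T̂ = ρX + (1 − ρ)μ  ⇒  X = (T̂ − (1 − ρ)μ) / ρ
X = (4.1148 − 0.428 × 3.6) / 0.572 = (4.1148 − 1.5408) / 0.572 = 2.5740 / 0.572 = 4.500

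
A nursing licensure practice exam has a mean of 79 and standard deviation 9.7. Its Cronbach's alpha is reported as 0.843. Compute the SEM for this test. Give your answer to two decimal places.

3.84

SEM = SD · √(1 − ρ) = 9.7 × √0.157 = 9.7 × 0.3962 = 3.843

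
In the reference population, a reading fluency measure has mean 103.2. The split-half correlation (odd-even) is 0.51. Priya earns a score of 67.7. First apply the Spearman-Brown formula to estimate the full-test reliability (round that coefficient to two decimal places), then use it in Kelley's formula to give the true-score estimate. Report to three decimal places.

79.060

Spearman-Brown: ρ = 2r/(1 + r) = 2(0.51)/(1 + 0.51) = 1.020/1.51 = 0.6755 → 0.68
T̂ = 0.68(67.7) + 0.32(103.2) = 46.036 + 33.024 = 79.0600 → 79.060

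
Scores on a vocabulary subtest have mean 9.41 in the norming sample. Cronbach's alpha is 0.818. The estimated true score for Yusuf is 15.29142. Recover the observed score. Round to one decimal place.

T̂ = ρX + (1 − ρ)μ  ⇒  X = (T̂ − (1 − ρ)μ) / ρ
X = (15.29142 − 0.182 × 9.41) / 0.818 = (15.29142 − 1.71262) / 0.818 = 13.57880 / 0.818 = 16.600

16.6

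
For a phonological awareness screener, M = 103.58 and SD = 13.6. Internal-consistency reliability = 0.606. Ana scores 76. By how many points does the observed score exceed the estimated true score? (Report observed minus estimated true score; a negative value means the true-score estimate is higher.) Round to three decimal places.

-10.867

T̂ = 0.606(76) + 0.394(103.58) = 46.056 + 40.81052 = 86.86652 → 86.8665
X − T̂ = 76 − 86.8665 = -10.8665 → -10.867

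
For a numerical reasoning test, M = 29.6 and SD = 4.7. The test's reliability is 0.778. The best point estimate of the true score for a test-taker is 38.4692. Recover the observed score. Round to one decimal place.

T̂ = ρX + (1 − ρ)μ  ⇒  X = (T̂ − (1 − ρ)μ) / ρ
X = (38.4692 − 0.222 × 29.6) / 0.778 = (38.4692 − 6.5712) / 0.778 = 31.8980 / 0.778 = 41.000

41.0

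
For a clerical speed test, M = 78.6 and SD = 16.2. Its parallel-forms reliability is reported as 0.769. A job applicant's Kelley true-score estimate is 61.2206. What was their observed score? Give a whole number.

T̂ = ρX + (1 − ρ)μ  ⇒  X = (T̂ − (1 − ρ)μ) / ρ
X = (61.2206 − 0.231 × 78.6) / 0.769 = (61.2206 − 18.1566) / 0.769 = 43.0640 / 0.769 = 56.00

56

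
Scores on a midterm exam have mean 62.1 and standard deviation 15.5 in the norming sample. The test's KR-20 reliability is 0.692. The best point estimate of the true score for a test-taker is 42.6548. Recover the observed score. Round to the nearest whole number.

T̂ = ρX + (1 − ρ)μ  ⇒  X = (T̂ − (1 − ρ)μ) / ρ
X = (42.6548 − 0.308 × 62.1) / 0.692 = (42.6548 − 19.1268) / 0.692 = 23.5280 / 0.692 = 34.00

34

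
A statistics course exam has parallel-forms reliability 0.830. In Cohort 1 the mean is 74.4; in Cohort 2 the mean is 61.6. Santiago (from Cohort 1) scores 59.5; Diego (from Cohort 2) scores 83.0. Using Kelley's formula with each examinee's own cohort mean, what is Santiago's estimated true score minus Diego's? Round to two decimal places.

T̂_Santiago = 0.830(59.5) + 0.170(74.4) = 62.0330
T̂_Diego = 0.830(83.0) + 0.170(61.6) = 79.3620
Difference = 62.0330 − 79.3620 = -17.3290

-17.33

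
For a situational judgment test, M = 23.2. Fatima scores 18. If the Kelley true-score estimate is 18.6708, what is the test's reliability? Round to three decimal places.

0.871

T̂ = ρX + (1 − ρ)μ  ⇒  T̂ − μ = ρ(X − μ)
ρ = (T̂ − μ)/(X − μ) = (18.6708 − 23.2) / (18 − 23.2) = -4.5292 / -5.2 = 0.87100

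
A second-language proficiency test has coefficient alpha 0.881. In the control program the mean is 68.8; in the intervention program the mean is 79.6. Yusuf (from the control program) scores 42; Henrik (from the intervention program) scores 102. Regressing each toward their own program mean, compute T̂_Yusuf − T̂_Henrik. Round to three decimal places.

-54.145

T̂_Yusuf = 0.881(42) + 0.119(68.8) = 45.18920
T̂_Henrik = 0.881(102) + 0.119(79.6) = 99.33440
Difference = 45.18920 − 99.33440 = -54.14520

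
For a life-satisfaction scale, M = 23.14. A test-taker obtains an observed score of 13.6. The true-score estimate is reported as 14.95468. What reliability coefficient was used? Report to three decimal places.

T̂ = ρX + (1 − ρ)μ  ⇒  T̂ − μ = ρ(X − μ)
ρ = (T̂ − μ)/(X − μ) = (14.95468 − 23.14) / (13.6 − 23.14) = -8.18532 / -9.54 = 0.85800

0.858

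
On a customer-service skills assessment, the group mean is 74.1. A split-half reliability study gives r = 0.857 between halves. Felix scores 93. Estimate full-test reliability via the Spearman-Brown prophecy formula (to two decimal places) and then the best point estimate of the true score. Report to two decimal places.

91.49

Spearman-Brown: ρ = 2r/(1 + r) = 2(0.857)/(1 + 0.857) = 1.7140/1.857 = 0.9230 → 0.92
T̂ = ρX + (1 − ρ)μ
  = 0.92 × 93 + 0.08 × 74.1
  = 85.56 + 5.928
  = 91.488
  ≈ 91.49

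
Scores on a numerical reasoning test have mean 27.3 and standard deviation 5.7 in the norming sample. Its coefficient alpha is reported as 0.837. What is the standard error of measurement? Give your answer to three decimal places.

SEM = SD · √(1 − ρ) = 5.7 × √0.163 = 5.7 × 0.4037 = 2.3013

2.301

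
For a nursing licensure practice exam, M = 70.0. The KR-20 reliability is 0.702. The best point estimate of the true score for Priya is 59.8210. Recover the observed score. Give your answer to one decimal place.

55.5

T̂ = ρX + (1 − ρ)μ  ⇒  X = (T̂ − (1 − ρ)μ) / ρ
X = (59.8210 − 0.298 × 70.0) / 0.702 = (59.8210 − 20.8600) / 0.702 = 38.9610 / 0.702 = 55.500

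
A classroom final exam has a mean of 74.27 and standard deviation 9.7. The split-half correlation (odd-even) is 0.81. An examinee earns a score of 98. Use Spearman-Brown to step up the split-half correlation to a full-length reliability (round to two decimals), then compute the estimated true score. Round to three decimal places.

95.627

Spearman-Brown: ρ = 2r/(1 + r) = 2(0.81)/(1 + 0.81) = 1.620/1.81 = 0.8950 → 0.90
T̂ = 0.90(98) + 0.10(74.27) = 88.20 + 7.4270 = 95.6270 → 95.627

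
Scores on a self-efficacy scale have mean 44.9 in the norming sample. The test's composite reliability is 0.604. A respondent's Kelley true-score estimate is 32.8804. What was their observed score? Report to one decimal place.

T̂ = ρX + (1 − ρ)μ  ⇒  X = (T̂ − (1 − ρ)μ) / ρ
X = (32.8804 − 0.396 × 44.9) / 0.604 = (32.8804 − 17.7804) / 0.604 = 15.1000 / 0.604 = 25.000

25.0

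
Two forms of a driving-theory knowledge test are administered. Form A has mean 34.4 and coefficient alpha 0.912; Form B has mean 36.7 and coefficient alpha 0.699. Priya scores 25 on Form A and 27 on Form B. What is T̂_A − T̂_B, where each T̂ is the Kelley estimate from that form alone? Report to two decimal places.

T̂_A = 0.912(25) + 0.088(34.4) = 25.8272
T̂_B = 0.699(27) + 0.301(36.7) = 29.9197
T̂_A − T̂_B = -4.0925

-4.09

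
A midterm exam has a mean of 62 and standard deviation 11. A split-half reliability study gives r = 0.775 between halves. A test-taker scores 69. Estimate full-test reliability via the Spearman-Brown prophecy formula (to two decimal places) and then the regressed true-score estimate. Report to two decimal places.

68.09

Spearman-Brown: ρ = 2r/(1 + r) = 2(0.775)/(1 + 0.775) = 1.5500/1.775 = 0.8732 → 0.87
T̂ = ρX + (1 − ρ)μ
  = 0.87 × 69 + 0.13 × 62
  = 60.03 + 8.06
  = 68.090
  ≈ 68.09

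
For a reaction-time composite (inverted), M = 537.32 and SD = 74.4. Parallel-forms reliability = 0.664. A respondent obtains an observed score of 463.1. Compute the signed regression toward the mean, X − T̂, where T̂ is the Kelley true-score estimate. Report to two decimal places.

T̂ = 0.664(463.1) + 0.336(537.32) = 307.4984 + 180.53952 = 488.0379 → 488.038
X − T̂ = 463.1 − 488.038 = -24.938 → -24.94

-24.94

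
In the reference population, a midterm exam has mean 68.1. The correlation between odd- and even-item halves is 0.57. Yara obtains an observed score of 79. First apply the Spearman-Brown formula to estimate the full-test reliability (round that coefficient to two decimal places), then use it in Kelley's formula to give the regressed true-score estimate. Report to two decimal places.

Spearman-Brown: ρ = 2r/(1 + r) = 2(0.57)/(1 + 0.57) = 1.140/1.57 = 0.7261 → 0.73
Weight the observed score by reliability and the mean by (1 − reliability): T̂ = 0.73·79 + 0.27·68.1 = 57.67 + 18.387 = 76.057.

76.06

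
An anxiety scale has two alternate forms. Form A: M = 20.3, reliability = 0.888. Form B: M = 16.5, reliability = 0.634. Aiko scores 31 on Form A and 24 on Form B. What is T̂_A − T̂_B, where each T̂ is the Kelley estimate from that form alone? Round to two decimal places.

8.55

T̂_A = 0.888(31) + 0.112(20.3) = 29.8016
T̂_B = 0.634(24) + 0.366(16.5) = 21.2550
T̂_A − T̂_B = 8.5466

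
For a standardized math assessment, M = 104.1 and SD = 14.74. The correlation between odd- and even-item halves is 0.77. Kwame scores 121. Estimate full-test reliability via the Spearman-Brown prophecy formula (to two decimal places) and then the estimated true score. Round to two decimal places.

Spearman-Brown: ρ = 2r/(1 + r) = 2(0.77)/(1 + 0.77) = 1.540/1.77 = 0.8701 → 0.87
T̂ = ρX + (1 − ρ)μ
  = 0.87 × 121 + 0.13 × 104.1
  = 105.27 + 13.533
  = 118.803
  ≈ 118.80

118.80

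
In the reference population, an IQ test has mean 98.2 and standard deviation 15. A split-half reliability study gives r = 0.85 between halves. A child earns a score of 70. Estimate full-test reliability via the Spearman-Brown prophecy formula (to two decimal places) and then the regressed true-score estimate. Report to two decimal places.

72.26

Spearman-Brown: ρ = 2r/(1 + r) = 2(0.85)/(1 + 0.85) = 1.700/1.85 = 0.9189 → 0.92
T̂ = ρX + (1 − ρ)μ
  = 0.92 × 70 + 0.08 × 98.2
  = 64.40 + 7.856
  = 72.256
  ≈ 72.26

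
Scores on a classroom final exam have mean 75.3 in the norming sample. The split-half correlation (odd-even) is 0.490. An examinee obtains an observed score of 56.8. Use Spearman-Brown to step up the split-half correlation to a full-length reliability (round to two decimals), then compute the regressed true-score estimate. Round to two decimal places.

Spearman-Brown: ρ = 2r/(1 + r) = 2(0.490)/(1 + 0.490) = 0.9800/1.490 = 0.6577 → 0.66
Kelley's formula gives T̂ = 0.66·56.8 + 0.34·75.3 = 37.488 + 25.602 = 63.090.

63.09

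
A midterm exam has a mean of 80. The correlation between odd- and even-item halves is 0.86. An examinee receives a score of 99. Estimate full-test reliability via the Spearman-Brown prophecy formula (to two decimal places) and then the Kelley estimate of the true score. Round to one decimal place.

97.5

Spearman-Brown: ρ = 2r/(1 + r) = 2(0.86)/(1 + 0.86) = 1.720/1.86 = 0.9247 → 0.92
Weight the observed score by reliability and the mean by (1 − reliability): T̂ = 0.92·99 + 0.08·80 = 91.08 + 6.40 = 97.48.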